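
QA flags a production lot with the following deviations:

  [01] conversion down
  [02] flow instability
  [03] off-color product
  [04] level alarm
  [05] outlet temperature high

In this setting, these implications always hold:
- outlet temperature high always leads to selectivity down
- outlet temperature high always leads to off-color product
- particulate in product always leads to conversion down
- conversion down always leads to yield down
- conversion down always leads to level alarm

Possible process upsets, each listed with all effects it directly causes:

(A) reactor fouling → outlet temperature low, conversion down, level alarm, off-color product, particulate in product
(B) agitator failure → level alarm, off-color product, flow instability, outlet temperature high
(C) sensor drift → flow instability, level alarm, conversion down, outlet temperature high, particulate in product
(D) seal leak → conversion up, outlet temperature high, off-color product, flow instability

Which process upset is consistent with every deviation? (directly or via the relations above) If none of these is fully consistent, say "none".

For each candidate, compare predicted effects to what was observed:
(A) reactor fouling — fails on flow instability, outlet temperature high (predicts outlet temperature low, not outlet temperature high)
(B) agitator failure — conversion down NO; flow instability yes; off-color product yes; level alarm yes; outlet temperature high yes
(C) sensor drift — accounts for every observation (off-color product through outlet temperature high → off-color product)
(D) seal leak — fails on conversion down, level alarm (predicts conversion up, not conversion down)
(C) alone accounts for all the evidence.

C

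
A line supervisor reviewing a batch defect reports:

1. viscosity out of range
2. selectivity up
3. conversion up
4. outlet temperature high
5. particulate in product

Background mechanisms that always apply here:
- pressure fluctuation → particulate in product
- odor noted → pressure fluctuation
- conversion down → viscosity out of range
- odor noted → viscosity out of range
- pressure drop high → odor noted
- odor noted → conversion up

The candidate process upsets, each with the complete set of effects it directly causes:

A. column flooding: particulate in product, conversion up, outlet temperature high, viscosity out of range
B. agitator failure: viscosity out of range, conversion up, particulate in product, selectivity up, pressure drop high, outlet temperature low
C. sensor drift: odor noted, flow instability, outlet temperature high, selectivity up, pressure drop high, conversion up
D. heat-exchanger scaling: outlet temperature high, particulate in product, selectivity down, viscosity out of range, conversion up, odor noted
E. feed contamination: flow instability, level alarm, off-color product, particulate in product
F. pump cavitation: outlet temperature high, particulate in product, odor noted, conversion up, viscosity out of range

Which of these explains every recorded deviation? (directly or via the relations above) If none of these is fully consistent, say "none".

Testing each hypothesis:
(A) column flooding — viscosity out of range yes; selectivity up NO; conversion up yes; outlet temperature high yes; particulate in product yes
(B) agitator failure — viscosity out of range yes; selectivity up yes; conversion up yes; outlet temperature high NO; particulate in product yes
(C) sensor drift — accounts for every observation (viscosity out of range by odor noted → viscosity out of range)
(D) heat-exchanger scaling — fails on selectivity up (predicts selectivity down, not selectivity up)
(E) feed contamination — viscosity out of range NO; selectivity up NO; conversion up NO; outlet temperature high NO; particulate in product yes
(F) pump cavitation — viscosity out of range yes; selectivity up NO; conversion up yes; outlet temperature high yes; particulate in product yes
Only (C) is consistent with every observation.

C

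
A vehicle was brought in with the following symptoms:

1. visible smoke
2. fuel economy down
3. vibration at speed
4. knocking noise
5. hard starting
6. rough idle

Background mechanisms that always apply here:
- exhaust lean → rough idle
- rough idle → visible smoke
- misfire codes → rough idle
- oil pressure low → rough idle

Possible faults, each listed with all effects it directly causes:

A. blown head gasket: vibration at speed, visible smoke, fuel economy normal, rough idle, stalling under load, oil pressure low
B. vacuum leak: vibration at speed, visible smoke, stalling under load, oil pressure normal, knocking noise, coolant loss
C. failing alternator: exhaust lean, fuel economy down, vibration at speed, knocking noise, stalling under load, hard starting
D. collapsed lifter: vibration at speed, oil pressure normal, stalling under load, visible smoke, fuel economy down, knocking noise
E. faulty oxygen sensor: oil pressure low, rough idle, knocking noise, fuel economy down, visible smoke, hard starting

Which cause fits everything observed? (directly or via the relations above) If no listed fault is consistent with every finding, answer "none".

C

Checking each candidate against the observations:
(A) blown head gasket — fails on fuel economy down, knocking noise, hard starting (predicts fuel economy normal, not fuel economy down)
(B) vacuum leak — does not account for fuel economy down, hard starting, rough idle
(C) failing alternator — accounts for every observation (visible smoke through exhaust lean → rough idle → visible smoke)
(D) collapsed lifter — visible smoke yes; fuel economy down yes; vibration at speed yes; knocking noise yes; hard starting NO; rough idle NO
(E) faulty oxygen sensor — visible smoke yes; fuel economy down yes; vibration at speed NO; knocking noise yes; hard starting yes; rough idle yes
Only (C) is consistent with every observation.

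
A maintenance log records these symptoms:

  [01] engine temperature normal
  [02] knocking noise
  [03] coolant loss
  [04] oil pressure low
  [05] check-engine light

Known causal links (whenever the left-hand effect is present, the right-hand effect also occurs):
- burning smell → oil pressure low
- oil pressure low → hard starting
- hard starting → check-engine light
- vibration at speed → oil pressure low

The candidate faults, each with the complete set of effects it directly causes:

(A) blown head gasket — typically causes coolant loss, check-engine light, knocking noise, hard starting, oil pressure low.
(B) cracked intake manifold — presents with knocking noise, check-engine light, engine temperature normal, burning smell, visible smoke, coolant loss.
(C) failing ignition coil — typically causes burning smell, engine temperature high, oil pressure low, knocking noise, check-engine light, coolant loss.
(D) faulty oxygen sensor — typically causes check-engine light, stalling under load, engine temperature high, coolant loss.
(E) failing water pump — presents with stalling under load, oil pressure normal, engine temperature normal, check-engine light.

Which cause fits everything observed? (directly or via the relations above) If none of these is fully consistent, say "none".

Per-candidate check:
(A) blown head gasket — engine temperature normal ✗; knocking noise ✓; coolant loss ✓; oil pressure low ✓; check-engine light ✓
(B) cracked intake manifold — engine temperature normal ✓; knocking noise ✓; coolant loss ✓; oil pressure low ✓ (through burning smell → oil pressure low); check-engine light ✓
(C) failing ignition coil — fails on engine temperature normal (predicts engine temperature high, not engine temperature normal)
(D) faulty oxygen sensor — engine temperature normal ✗; knocking noise ✗; coolant loss ✓; oil pressure low ✗; check-engine light ✓
(E) failing water pump — engine temperature normal ✓; knocking noise ✗; coolant loss ✗; oil pressure low ✗; check-engine light ✓
(B) is the only candidate with no mismatches.

B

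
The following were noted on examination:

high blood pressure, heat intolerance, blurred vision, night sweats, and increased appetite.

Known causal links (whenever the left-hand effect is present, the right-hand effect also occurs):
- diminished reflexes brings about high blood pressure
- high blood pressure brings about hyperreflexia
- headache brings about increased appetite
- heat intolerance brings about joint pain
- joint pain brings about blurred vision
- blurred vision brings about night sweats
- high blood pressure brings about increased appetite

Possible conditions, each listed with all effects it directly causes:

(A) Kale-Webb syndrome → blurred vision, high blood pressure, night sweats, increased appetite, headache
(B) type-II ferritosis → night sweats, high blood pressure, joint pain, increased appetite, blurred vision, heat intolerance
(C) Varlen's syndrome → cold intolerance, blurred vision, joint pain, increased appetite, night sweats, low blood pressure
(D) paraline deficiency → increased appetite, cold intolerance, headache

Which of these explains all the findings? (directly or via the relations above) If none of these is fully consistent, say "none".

B

For each candidate, compare predicted effects to what was observed:
(A) Kale-Webb syndrome — does not account for heat intolerance
(B) type-II ferritosis — high blood pressure +; heat intolerance +; blurred vision +; night sweats +; increased appetite +
(C) Varlen's syndrome — fails on high blood pressure, heat intolerance (predicts low blood pressure, not high blood pressure; predicts cold intolerance, not heat intolerance)
(D) paraline deficiency — high blood pressure -; heat intolerance -; blurred vision -; night sweats -; increased appetite +
(B) alone accounts for all the evidence.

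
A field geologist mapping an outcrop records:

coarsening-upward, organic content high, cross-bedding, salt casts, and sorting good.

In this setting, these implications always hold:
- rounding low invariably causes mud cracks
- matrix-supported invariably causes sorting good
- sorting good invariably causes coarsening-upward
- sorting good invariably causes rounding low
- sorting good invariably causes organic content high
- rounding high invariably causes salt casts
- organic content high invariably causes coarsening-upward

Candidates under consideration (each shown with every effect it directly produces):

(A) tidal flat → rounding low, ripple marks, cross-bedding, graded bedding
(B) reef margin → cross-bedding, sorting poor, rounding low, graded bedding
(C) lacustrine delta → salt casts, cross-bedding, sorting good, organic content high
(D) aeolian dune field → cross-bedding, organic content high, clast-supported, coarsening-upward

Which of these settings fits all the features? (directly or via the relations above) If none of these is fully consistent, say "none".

Per-candidate check:
(A) tidal flat — coarsening-upward -; organic content high -; cross-bedding +; salt casts -; sorting good -
(B) reef margin — coarsening-upward -; organic content high -; cross-bedding +; salt casts -; sorting good -
(C) lacustrine delta — accounts for every observation (coarsening-upward by sorting good → coarsening-upward)
(D) aeolian dune field — does not account for salt casts, sorting good
(C) alone accounts for all the evidence.

C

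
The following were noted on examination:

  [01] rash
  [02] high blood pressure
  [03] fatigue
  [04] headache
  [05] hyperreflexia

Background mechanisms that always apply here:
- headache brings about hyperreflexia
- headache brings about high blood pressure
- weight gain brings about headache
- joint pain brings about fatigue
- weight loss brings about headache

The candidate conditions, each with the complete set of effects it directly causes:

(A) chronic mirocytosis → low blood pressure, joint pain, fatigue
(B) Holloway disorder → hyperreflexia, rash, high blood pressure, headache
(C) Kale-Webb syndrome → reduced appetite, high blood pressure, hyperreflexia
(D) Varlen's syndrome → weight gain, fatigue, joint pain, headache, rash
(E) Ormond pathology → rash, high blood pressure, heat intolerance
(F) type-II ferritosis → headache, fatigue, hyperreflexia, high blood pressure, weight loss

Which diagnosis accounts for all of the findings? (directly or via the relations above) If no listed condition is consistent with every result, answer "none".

D

For each candidate, compare predicted effects to what was observed:
(A) chronic mirocytosis — fails on rash, high blood pressure, headache, hyperreflexia (predicts low blood pressure, not high blood pressure)
(B) Holloway disorder — rash match; high blood pressure match; fatigue miss; headache match; hyperreflexia match
(C) Kale-Webb syndrome — rash miss; high blood pressure match; fatigue miss; headache miss; hyperreflexia match
(D) Varlen's syndrome — rash match; high blood pressure match (by headache → high blood pressure); fatigue match; headache match; hyperreflexia match (by headache → hyperreflexia)
(E) Ormond pathology — does not account for fatigue, headache, hyperreflexia
(F) type-II ferritosis — rash miss; high blood pressure match; fatigue match; headache match; hyperreflexia match
(D) alone accounts for all the evidence.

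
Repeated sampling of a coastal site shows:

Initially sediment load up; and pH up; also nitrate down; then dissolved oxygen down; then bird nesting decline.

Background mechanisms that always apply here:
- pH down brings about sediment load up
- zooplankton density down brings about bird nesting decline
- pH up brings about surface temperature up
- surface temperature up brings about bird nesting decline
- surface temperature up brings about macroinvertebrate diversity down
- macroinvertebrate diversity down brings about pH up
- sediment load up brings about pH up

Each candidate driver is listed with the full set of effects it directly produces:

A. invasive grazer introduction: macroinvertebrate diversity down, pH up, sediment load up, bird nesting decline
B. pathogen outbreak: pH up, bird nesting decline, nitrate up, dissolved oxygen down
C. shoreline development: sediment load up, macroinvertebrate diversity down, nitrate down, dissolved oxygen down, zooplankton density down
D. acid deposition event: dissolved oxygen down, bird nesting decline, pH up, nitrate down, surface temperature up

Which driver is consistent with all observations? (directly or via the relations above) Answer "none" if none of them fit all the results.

Checking each candidate against the observations:
(A) invasive grazer introduction — does not account for nitrate down, dissolved oxygen down
(B) pathogen outbreak — fails on sediment load up, nitrate down (predicts nitrate up, not nitrate down)
(C) shoreline development — accounts for every observation (pH up through sediment load up → pH up)
(D) acid deposition event — does not account for sediment load up
(C) alone accounts for all the evidence.

C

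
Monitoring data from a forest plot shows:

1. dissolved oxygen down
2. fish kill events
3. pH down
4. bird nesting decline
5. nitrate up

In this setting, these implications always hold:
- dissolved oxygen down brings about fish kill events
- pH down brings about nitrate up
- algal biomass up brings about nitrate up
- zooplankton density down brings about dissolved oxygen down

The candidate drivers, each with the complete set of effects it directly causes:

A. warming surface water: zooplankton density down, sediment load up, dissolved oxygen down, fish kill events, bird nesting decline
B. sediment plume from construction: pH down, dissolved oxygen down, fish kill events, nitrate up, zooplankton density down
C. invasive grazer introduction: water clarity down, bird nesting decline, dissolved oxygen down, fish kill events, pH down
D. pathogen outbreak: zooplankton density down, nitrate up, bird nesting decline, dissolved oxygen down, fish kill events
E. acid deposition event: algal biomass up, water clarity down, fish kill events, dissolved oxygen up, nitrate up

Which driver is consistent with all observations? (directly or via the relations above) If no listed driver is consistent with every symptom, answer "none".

Per-candidate check:
(A) warming surface water — dissolved oxygen down match; fish kill events match; pH down miss; bird nesting decline match; nitrate up miss
(B) sediment plume from construction — does not account for bird nesting decline
(C) invasive grazer introduction — accounts for every observation (nitrate up via pH down → nitrate up)
(D) pathogen outbreak — dissolved oxygen down match; fish kill events match; pH down miss; bird nesting decline match; nitrate up match
(E) acid deposition event — dissolved oxygen down miss; fish kill events match; pH down miss; bird nesting decline miss; nitrate up match
(C) alone accounts for all the evidence.

C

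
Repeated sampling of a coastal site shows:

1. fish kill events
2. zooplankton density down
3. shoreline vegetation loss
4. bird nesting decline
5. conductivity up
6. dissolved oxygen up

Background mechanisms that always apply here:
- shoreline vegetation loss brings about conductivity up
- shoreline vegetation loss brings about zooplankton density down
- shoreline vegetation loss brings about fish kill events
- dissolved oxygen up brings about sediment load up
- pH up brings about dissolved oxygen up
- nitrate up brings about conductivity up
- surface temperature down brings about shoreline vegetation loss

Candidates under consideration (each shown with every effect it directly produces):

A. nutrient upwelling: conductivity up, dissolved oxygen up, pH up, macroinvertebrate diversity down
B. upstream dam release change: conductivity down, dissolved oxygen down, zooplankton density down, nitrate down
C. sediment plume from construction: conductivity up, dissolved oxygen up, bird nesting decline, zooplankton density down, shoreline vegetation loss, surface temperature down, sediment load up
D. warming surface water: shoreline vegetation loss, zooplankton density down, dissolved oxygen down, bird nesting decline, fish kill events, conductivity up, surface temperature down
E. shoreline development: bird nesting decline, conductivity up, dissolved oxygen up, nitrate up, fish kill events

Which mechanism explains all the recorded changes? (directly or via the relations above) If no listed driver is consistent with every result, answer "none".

Per-candidate check:
(A) nutrient upwelling — fish kill events NO; zooplankton density down NO; shoreline vegetation loss NO; bird nesting decline NO; conductivity up yes; dissolved oxygen up yes
(B) upstream dam release change — fish kill events NO; zooplankton density down yes; shoreline vegetation loss NO; bird nesting decline NO; conductivity up NO; dissolved oxygen up NO
(C) sediment plume from construction — accounts for every observation (fish kill events by shoreline vegetation loss → fish kill events)
(D) warming surface water — fish kill events yes; zooplankton density down yes; shoreline vegetation loss yes; bird nesting decline yes; conductivity up yes; dissolved oxygen up NO
(E) shoreline development — fish kill events yes; zooplankton density down NO; shoreline vegetation loss NO; bird nesting decline yes; conductivity up yes; dissolved oxygen up yes
Only (C) is consistent with every observation.

C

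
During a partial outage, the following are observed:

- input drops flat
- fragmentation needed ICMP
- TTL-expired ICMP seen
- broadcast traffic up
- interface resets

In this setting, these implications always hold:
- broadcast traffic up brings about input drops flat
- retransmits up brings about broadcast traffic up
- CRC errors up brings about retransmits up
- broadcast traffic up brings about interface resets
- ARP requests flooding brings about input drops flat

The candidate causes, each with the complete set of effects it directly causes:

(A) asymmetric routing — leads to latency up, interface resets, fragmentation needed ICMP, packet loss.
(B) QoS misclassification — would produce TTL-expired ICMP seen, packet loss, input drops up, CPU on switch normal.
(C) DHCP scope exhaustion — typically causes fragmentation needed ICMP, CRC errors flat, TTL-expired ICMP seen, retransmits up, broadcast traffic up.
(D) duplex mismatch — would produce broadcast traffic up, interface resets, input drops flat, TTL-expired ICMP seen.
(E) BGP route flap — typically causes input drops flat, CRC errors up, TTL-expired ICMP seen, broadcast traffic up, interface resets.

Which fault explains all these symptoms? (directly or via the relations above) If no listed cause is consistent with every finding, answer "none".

For each candidate, compare predicted effects to what was observed:
(A) asymmetric routing — input drops flat -; fragmentation needed ICMP +; TTL-expired ICMP seen -; broadcast traffic up -; interface resets +
(B) QoS misclassification — input drops flat -; fragmentation needed ICMP -; TTL-expired ICMP seen +; broadcast traffic up -; interface resets -
(C) DHCP scope exhaustion — input drops flat + (via broadcast traffic up → input drops flat); fragmentation needed ICMP +; TTL-expired ICMP seen +; broadcast traffic up +; interface resets + (via broadcast traffic up → interface resets)
(D) duplex mismatch — does not account for fragmentation needed ICMP
(E) BGP route flap — does not account for fragmentation needed ICMP
(C) is the only candidate with no mismatches.

C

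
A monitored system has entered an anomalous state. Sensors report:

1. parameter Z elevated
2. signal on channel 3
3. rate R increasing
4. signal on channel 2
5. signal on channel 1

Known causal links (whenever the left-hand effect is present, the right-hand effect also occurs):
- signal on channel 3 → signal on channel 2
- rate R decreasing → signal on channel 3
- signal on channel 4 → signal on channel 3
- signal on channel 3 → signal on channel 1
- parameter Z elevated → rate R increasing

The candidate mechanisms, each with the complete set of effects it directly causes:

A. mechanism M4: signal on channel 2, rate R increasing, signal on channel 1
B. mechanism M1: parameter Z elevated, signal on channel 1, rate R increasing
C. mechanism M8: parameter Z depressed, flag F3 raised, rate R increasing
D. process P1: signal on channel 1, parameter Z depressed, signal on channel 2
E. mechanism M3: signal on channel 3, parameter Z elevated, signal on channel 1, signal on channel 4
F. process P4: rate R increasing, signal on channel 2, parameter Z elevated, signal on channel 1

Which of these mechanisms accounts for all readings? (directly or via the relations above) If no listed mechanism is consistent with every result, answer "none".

E

For each candidate, compare predicted effects to what was observed:
(A) mechanism M4 — parameter Z elevated ✗; signal on channel 3 ✗; rate R increasing ✓; signal on channel 2 ✓; signal on channel 1 ✓
(B) mechanism M1 — does not account for signal on channel 3, signal on channel 2
(C) mechanism M8 — parameter Z elevated ✗; signal on channel 3 ✗; rate R increasing ✓; signal on channel 2 ✗; signal on channel 1 ✗
(D) process P1 — parameter Z elevated ✗; signal on channel 3 ✗; rate R increasing ✗; signal on channel 2 ✓; signal on channel 1 ✓
(E) mechanism M3 — accounts for every observation (rate R increasing via parameter Z elevated → rate R increasing)
(F) process P4 — parameter Z elevated ✓; signal on channel 3 ✗; rate R increasing ✓; signal on channel 2 ✓; signal on channel 1 ✓
(E) alone accounts for all the evidence.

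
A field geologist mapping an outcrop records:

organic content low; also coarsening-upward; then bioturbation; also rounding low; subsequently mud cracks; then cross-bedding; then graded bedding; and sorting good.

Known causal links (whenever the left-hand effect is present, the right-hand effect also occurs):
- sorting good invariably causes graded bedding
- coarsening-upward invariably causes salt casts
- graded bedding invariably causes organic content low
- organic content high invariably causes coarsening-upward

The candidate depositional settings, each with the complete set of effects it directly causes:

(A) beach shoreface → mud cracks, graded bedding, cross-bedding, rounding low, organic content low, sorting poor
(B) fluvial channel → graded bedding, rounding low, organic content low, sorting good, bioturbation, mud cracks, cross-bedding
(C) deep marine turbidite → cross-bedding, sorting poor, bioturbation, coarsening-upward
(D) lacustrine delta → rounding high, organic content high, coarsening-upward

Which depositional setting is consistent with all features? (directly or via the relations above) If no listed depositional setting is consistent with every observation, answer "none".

Testing each hypothesis:
(A) beach shoreface — fails on coarsening-upward, bioturbation, sorting good (predicts sorting poor, not sorting good)
(B) fluvial channel — does not account for coarsening-upward
(C) deep marine turbidite — fails on organic content low, rounding low, mud cracks, graded bedding, sorting good (predicts sorting poor, not sorting good)
(D) lacustrine delta — fails on organic content low, bioturbation, rounding low, mud cracks, cross-bedding, graded bedding, sorting good (predicts organic content high, not organic content low; predicts rounding high, not rounding low)
None of the listed candidates fits everything.

none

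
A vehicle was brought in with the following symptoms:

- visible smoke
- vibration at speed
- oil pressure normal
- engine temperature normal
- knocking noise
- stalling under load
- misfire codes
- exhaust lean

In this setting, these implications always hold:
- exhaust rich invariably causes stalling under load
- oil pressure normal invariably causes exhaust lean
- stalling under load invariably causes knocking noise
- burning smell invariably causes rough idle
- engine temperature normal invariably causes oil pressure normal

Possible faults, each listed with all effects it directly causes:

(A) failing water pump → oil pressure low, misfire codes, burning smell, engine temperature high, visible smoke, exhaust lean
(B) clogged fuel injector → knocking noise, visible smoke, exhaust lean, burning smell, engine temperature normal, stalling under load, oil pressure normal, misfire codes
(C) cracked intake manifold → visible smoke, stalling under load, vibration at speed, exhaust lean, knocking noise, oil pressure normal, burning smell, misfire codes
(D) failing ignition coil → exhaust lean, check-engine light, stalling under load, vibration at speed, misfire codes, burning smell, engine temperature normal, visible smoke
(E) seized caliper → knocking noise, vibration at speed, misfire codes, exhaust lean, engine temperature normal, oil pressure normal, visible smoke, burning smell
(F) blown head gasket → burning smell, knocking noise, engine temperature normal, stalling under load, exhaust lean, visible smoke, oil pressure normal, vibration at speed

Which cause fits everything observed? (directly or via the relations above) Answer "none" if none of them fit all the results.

For each candidate, compare predicted effects to what was observed:
(A) failing water pump — fails on vibration at speed, oil pressure normal, engine temperature normal, knocking noise, stalling under load (predicts oil pressure low, not oil pressure normal; predicts engine temperature high, not engine temperature normal)
(B) clogged fuel injector — visible smoke ✓; vibration at speed ✗; oil pressure normal ✓; engine temperature normal ✓; knocking noise ✓; stalling under load ✓; misfire codes ✓; exhaust lean ✓
(C) cracked intake manifold — visible smoke ✓; vibration at speed ✓; oil pressure normal ✓; engine temperature normal ✗; knocking noise ✓; stalling under load ✓; misfire codes ✓; exhaust lean ✓
(D) failing ignition coil — accounts for every observation (oil pressure normal by engine temperature normal → oil pressure normal)
(E) seized caliper — does not account for stalling under load
(F) blown head gasket — does not account for misfire codes
(D) is the only candidate with no mismatches.

D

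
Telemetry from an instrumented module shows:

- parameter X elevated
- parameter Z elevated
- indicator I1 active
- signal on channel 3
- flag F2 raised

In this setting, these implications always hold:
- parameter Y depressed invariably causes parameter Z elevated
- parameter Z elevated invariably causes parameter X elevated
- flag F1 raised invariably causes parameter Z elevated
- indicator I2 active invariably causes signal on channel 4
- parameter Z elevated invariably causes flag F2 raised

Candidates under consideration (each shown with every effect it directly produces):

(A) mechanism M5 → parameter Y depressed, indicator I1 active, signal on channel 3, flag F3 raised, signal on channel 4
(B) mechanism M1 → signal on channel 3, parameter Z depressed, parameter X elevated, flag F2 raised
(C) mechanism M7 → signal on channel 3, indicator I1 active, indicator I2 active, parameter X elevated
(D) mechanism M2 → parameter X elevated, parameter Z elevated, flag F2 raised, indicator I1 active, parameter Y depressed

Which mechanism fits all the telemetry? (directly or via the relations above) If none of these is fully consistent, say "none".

Per-candidate check:
(A) mechanism M5 — accounts for every observation (parameter X elevated via parameter Y depressed → parameter Z elevated → parameter X elevated)
(B) mechanism M1 — fails on parameter Z elevated, indicator I1 active (predicts parameter Z depressed, not parameter Z elevated)
(C) mechanism M7 — parameter X elevated match; parameter Z elevated miss; indicator I1 active match; signal on channel 3 match; flag F2 raised miss
(D) mechanism M2 — does not account for signal on channel 3
Only (A) is consistent with every observation.

A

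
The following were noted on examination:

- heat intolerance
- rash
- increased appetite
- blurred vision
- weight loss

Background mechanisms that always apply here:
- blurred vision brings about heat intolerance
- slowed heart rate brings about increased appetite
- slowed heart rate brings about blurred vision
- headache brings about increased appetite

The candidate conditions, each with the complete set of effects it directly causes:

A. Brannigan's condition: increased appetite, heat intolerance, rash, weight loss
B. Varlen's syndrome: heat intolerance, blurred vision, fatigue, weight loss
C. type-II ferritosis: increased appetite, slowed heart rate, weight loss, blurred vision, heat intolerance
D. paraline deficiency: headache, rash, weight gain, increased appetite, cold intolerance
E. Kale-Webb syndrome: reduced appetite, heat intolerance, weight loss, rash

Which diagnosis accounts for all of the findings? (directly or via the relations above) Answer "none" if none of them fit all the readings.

none

Per-candidate check:
(A) Brannigan's condition — does not account for blurred vision
(B) Varlen's syndrome — does not account for rash, increased appetite
(C) type-II ferritosis — heat intolerance yes; rash NO; increased appetite yes; blurred vision yes; weight loss yes
(D) paraline deficiency — fails on heat intolerance, blurred vision, weight loss (predicts cold intolerance, not heat intolerance; predicts weight gain, not weight loss)
(E) Kale-Webb syndrome — heat intolerance yes; rash yes; increased appetite NO; blurred vision NO; weight loss yes
Every candidate fails on at least one observation.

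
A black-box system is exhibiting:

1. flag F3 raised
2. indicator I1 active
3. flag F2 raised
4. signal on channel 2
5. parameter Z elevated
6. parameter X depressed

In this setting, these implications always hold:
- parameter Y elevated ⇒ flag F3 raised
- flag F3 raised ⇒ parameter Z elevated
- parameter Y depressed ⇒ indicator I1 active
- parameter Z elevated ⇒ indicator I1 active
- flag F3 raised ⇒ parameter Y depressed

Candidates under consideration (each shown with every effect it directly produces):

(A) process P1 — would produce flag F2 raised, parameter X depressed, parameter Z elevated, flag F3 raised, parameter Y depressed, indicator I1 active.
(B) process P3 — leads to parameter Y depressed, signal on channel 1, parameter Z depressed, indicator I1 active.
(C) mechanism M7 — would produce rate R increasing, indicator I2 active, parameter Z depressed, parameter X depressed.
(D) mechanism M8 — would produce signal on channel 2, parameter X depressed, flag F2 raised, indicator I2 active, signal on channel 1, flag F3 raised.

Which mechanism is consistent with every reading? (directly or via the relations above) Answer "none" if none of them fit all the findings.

For each candidate, compare predicted effects to what was observed:
(A) process P1 — does not account for signal on channel 2
(B) process P3 — flag F3 raised -; indicator I1 active +; flag F2 raised -; signal on channel 2 -; parameter Z elevated -; parameter X depressed -
(C) mechanism M7 — flag F3 raised -; indicator I1 active -; flag F2 raised -; signal on channel 2 -; parameter Z elevated -; parameter X depressed +
(D) mechanism M8 — flag F3 raised +; indicator I1 active + (through flag F3 raised → parameter Z elevated → indicator I1 active); flag F2 raised +; signal on channel 2 +; parameter Z elevated + (through flag F3 raised → parameter Z elevated); parameter X depressed +
(D) is the only candidate with no mismatches.

D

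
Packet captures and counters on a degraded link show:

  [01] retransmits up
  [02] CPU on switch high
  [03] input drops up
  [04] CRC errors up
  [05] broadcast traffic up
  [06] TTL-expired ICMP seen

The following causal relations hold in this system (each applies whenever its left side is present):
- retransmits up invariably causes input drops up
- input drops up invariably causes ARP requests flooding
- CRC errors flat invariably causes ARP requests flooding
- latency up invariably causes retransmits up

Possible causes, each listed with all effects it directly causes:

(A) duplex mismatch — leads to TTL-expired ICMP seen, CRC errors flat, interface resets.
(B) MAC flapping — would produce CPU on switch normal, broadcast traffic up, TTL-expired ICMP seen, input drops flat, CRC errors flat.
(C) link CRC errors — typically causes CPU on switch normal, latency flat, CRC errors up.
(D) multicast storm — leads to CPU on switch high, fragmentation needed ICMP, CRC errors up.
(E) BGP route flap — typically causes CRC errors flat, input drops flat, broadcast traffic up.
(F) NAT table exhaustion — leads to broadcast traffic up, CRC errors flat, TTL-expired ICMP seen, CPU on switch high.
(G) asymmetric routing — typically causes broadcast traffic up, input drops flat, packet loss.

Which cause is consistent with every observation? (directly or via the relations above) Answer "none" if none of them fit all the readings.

Checking each candidate against the observations:
(A) duplex mismatch — retransmits up NO; CPU on switch high NO; input drops up NO; CRC errors up NO; broadcast traffic up NO; TTL-expired ICMP seen yes
(B) MAC flapping — fails on retransmits up, CPU on switch high, input drops up, CRC errors up (predicts CPU on switch normal, not CPU on switch high; predicts input drops flat, not input drops up; predicts CRC errors flat, not CRC errors up)
(C) link CRC errors — retransmits up NO; CPU on switch high NO; input drops up NO; CRC errors up yes; broadcast traffic up NO; TTL-expired ICMP seen NO
(D) multicast storm — retransmits up NO; CPU on switch high yes; input drops up NO; CRC errors up yes; broadcast traffic up NO; TTL-expired ICMP seen NO
(E) BGP route flap — fails on retransmits up, CPU on switch high, input drops up, CRC errors up, TTL-expired ICMP seen (predicts input drops flat, not input drops up; predicts CRC errors flat, not CRC errors up)
(F) NAT table exhaustion — retransmits up NO; CPU on switch high yes; input drops up NO; CRC errors up NO; broadcast traffic up yes; TTL-expired ICMP seen yes
(G) asymmetric routing — fails on retransmits up, CPU on switch high, input drops up, CRC errors up, TTL-expired ICMP seen (predicts input drops flat, not input drops up)
No candidate is consistent with all observations.

none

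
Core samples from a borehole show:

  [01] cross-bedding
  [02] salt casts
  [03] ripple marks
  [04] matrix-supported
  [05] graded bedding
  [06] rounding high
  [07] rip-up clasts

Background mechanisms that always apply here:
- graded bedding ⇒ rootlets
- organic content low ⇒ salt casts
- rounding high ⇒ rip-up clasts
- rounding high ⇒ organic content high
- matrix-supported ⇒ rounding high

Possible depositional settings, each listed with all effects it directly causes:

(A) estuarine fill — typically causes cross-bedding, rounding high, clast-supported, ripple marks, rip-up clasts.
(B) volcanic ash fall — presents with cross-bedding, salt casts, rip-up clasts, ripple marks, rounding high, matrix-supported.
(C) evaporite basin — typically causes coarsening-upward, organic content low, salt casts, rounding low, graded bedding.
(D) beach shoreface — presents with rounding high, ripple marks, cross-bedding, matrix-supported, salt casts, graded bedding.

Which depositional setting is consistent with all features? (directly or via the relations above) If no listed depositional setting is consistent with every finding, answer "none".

D

Per-candidate check:
(A) estuarine fill — cross-bedding ✓; salt casts ✗; ripple marks ✓; matrix-supported ✗; graded bedding ✗; rounding high ✓; rip-up clasts ✓
(B) volcanic ash fall — cross-bedding ✓; salt casts ✓; ripple marks ✓; matrix-supported ✓; graded bedding ✗; rounding high ✓; rip-up clasts ✓
(C) evaporite basin — cross-bedding ✗; salt casts ✓; ripple marks ✗; matrix-supported ✗; graded bedding ✓; rounding high ✗; rip-up clasts ✗
(D) beach shoreface — accounts for every observation (rip-up clasts by rounding high → rip-up clasts)
Only (D) is consistent with every observation.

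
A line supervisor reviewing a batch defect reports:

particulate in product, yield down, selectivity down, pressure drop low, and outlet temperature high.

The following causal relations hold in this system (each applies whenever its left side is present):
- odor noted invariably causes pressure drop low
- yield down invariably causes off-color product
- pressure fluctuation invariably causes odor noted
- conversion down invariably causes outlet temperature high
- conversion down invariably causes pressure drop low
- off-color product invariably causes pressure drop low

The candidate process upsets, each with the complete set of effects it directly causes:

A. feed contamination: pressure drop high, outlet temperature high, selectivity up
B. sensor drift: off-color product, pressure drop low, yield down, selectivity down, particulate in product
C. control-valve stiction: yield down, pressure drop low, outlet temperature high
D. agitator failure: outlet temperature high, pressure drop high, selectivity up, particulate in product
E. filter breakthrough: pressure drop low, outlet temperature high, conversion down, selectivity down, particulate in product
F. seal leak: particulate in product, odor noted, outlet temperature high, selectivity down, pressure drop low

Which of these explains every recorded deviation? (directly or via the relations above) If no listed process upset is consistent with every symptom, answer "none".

For each candidate, compare predicted effects to what was observed:
(A) feed contamination — fails on particulate in product, yield down, selectivity down, pressure drop low (predicts selectivity up, not selectivity down; predicts pressure drop high, not pressure drop low)
(B) sensor drift — does not account for outlet temperature high
(C) control-valve stiction — particulate in product ✗; yield down ✓; selectivity down ✗; pressure drop low ✓; outlet temperature high ✓
(D) agitator failure — particulate in product ✓; yield down ✗; selectivity down ✗; pressure drop low ✗; outlet temperature high ✓
(E) filter breakthrough — does not account for yield down
(F) seal leak — particulate in product ✓; yield down ✗; selectivity down ✓; pressure drop low ✓; outlet temperature high ✓
Every candidate fails on at least one observation.

none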